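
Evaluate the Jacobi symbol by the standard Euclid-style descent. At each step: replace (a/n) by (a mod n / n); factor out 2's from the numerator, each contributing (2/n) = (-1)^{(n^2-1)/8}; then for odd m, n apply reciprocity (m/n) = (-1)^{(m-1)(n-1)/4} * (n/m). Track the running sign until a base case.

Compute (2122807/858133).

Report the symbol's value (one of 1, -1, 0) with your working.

(2122807/858133) = (406541/858133)   [reduce mod 858133]
reciprocity: (406541/858133) = +1·(858133/406541) since 406541 mod 4 = 1, 858133 mod 4 = 1; sign now +1
(858133/406541) = (45051/406541)   [reduce mod 406541]
reciprocity: (45051/406541) = +1·(406541/45051) since 45051 mod 4 = 3, 406541 mod 4 = 1; sign now +1
(406541/45051) = (1082/45051)   [reduce mod 45051]
1082 = 2^1·541; (2/45051) = -1 since 45051 mod 8 = 3, so (1082/45051) = (-1)^1·(541/45051); sign now -1
reciprocity: (541/45051) = +1·(45051/541) since 541 mod 4 = 1, 45051 mod 4 = 3; sign now -1
(45051/541) = (148/541)   [reduce mod 541]
148 = 2^2·37; (2/541) = -1 since 541 mod 8 = 5, so (148/541) = (-1)^2·(37/541); sign now -1
reciprocity: (37/541) = +1·(541/37) since 37 mod 4 = 1, 541 mod 4 = 1; sign now -1
(541/37) = (23/37)   [reduce mod 37]
reciprocity: (23/37) = +1·(37/23) since 23 mod 4 = 3, 37 mod 4 = 1; sign now -1
(37/23) = (14/23)   [reduce mod 23]
14 = 2^1·7; (2/23) = +1 since 23 mod 8 = 7, so (14/23) = (+1)^1·(7/23); sign now -1
reciprocity: (7/23) = -1·(23/7) since 7 mod 4 = 3, 23 mod 4 = 3; sign now +1
(23/7) = (2/7)   [reduce mod 7]
2 = 2^1·1; (2/7) = +1 since 7 mod 8 = 7, so (2/7) = (+1)^1·(1/7); sign now +1
(1/7) = 1; final value = sign = +1

1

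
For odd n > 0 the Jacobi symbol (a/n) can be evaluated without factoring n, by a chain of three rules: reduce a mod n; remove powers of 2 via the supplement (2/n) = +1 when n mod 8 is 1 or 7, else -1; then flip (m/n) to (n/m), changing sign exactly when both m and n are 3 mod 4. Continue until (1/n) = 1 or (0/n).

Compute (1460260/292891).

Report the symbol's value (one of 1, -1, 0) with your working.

1

(1460260/292891): 1460260 mod 292891 = 288696, so (1460260/292891) = (288696/292891)
factor out 2^3: 288696 = 2^3·36087; with 292891 mod 8 = 3, (2/292891) = -1; sign now -1; continue with (36087/292891)
flip (36087/292891) -> (292891/36087): both odd, 36087 mod 4 = 3, 292891 mod 4 = 3, so the flip contributes -1; sign now +1
(292891/36087): 292891 mod 36087 = 4195, so (292891/36087) = (4195/36087)
flip (4195/36087) -> (36087/4195): both odd, 4195 mod 4 = 3, 36087 mod 4 = 3, so the flip contributes -1; sign now -1
(36087/4195): 36087 mod 4195 = 2527, so (36087/4195) = (2527/4195)
flip (2527/4195) -> (4195/2527): both odd, 2527 mod 4 = 3, 4195 mod 4 = 3, so the flip contributes -1; sign now +1
(4195/2527): 4195 mod 2527 = 1668, so (4195/2527) = (1668/2527)
factor out 2^2: 1668 = 2^2·417; with 2527 mod 8 = 7, (2/2527) = +1; sign now +1; continue with (417/2527)
flip (417/2527) -> (2527/417): both odd, 417 mod 4 = 1, 2527 mod 4 = 3, so the flip contributes +1; sign now +1
(2527/417): 2527 mod 417 = 25, so (2527/417) = (25/417)
flip (25/417) -> (417/25): both odd, 25 mod 4 = 1, 417 mod 4 = 1, so the flip contributes +1; sign now +1
(417/25): 417 mod 25 = 17, so (417/25) = (17/25)
flip (17/25) -> (25/17): both odd, 17 mod 4 = 1, 25 mod 4 = 1, so the flip contributes +1; sign now +1
(25/17): 25 mod 17 = 8, so (25/17) = (8/17)
factor out 2^3: 8 = 2^3·1; with 17 mod 8 = 1, (2/17) = +1; sign now +1; continue with (1/17)
reached (1/17) = 1, so the symbol is +1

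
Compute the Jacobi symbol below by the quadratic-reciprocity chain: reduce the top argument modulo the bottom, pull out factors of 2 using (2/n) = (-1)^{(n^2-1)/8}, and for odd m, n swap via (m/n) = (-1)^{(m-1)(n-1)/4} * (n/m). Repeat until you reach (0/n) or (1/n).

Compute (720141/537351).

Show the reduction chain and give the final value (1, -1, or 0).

0

(720141/537351): 720141 mod 537351 = 182790, so (720141/537351) = (182790/537351)
factor out 2^1: 182790 = 2^1·91395; with 537351 mod 8 = 7, (2/537351) = +1; sign now +1; continue with (91395/537351)
flip (91395/537351) -> (537351/91395): both odd, 91395 mod 4 = 3, 537351 mod 4 = 3, so the flip contributes -1; sign now -1
(537351/91395): 537351 mod 91395 = 80376, so (537351/91395) = (80376/91395)
factor out 2^3: 80376 = 2^3·10047; with 91395 mod 8 = 3, (2/91395) = -1; sign now +1; continue with (10047/91395)
flip (10047/91395) -> (91395/10047): both odd, 10047 mod 4 = 3, 91395 mod 4 = 3, so the flip contributes -1; sign now -1
(91395/10047): 91395 mod 10047 = 972, so (91395/10047) = (972/10047)
factor out 2^2: 972 = 2^2·243; with 10047 mod 8 = 7, (2/10047) = +1; sign now -1; continue with (243/10047)
flip (243/10047) -> (10047/243): both odd, 243 mod 4 = 3, 10047 mod 4 = 3, so the flip contributes -1; sign now +1
(10047/243): 10047 mod 243 = 84, so (10047/243) = (84/243)
factor out 2^2: 84 = 2^2·21; with 243 mod 8 = 3, (2/243) = -1; sign now +1; continue with (21/243)
flip (21/243) -> (243/21): both odd, 21 mod 4 = 1, 243 mod 4 = 3, so the flip contributes +1; sign now +1
(243/21): 243 mod 21 = 12, so (243/21) = (12/21)
factor out 2^2: 12 = 2^2·3; with 21 mod 8 = 5, (2/21) = -1; sign now +1; continue with (3/21)
flip (3/21) -> (21/3): both odd, 3 mod 4 = 3, 21 mod 4 = 1, so the flip contributes +1; sign now +1
(21/3): 21 mod 3 = 0, so (21/3) = (0/3)
reached (0/3); gcd(a, n) > 1, so (0/3) = 0 and the symbol is 0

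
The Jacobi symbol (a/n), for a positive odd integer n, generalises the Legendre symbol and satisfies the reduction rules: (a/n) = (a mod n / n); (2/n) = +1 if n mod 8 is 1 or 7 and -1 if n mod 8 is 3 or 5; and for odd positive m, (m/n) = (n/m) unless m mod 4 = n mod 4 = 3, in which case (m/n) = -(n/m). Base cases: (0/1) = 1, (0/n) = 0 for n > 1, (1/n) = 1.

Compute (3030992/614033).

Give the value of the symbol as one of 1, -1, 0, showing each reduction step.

1

(3030992/614033): 3030992 mod 614033 = 574860, so (3030992/614033) = (574860/614033)
factor out 2^2: 574860 = 2^2·143715; with 614033 mod 8 = 1, (2/614033) = +1; sign now +1; continue with (143715/614033)
flip (143715/614033) -> (614033/143715): both odd, 143715 mod 4 = 3, 614033 mod 4 = 1, so the flip contributes +1; sign now +1
(614033/143715): 614033 mod 143715 = 39173, so (614033/143715) = (39173/143715)
flip (39173/143715) -> (143715/39173): both odd, 39173 mod 4 = 1, 143715 mod 4 = 3, so the flip contributes +1; sign now +1
(143715/39173): 143715 mod 39173 = 26196, so (143715/39173) = (26196/39173)
factor out 2^2: 26196 = 2^2·6549; with 39173 mod 8 = 5, (2/39173) = -1; sign now +1; continue with (6549/39173)
flip (6549/39173) -> (39173/6549): both odd, 6549 mod 4 = 1, 39173 mod 4 = 1, so the flip contributes +1; sign now +1
(39173/6549): 39173 mod 6549 = 6428, so (39173/6549) = (6428/6549)
factor out 2^2: 6428 = 2^2·1607; with 6549 mod 8 = 5, (2/6549) = -1; sign now +1; continue with (1607/6549)
flip (1607/6549) -> (6549/1607): both odd, 1607 mod 4 = 3, 6549 mod 4 = 1, so the flip contributes +1; sign now +1
(6549/1607): 6549 mod 1607 = 121, so (6549/1607) = (121/1607)
flip (121/1607) -> (1607/121): both odd, 121 mod 4 = 1, 1607 mod 4 = 3, so the flip contributes +1; sign now +1
(1607/121): 1607 mod 121 = 34, so (1607/121) = (34/121)
factor out 2^1: 34 = 2^1·17; with 121 mod 8 = 1, (2/121) = +1; sign now +1; continue with (17/121)
flip (17/121) -> (121/17): both odd, 17 mod 4 = 1, 121 mod 4 = 1, so the flip contributes +1; sign now +1
(121/17): 121 mod 17 = 2, so (121/17) = (2/17)
factor out 2^1: 2 = 2^1·1; with 17 mod 8 = 1, (2/17) = +1; sign now +1; continue with (1/17)
reached (1/17) = 1, so the symbol is +1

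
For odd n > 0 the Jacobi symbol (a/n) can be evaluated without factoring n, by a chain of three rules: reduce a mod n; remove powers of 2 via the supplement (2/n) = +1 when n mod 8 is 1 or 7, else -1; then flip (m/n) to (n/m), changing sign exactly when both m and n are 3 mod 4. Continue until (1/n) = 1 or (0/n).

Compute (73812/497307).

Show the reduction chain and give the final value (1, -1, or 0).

73812 = 2^2·18453; (2/497307) = -1 since 497307 mod 8 = 3, so (73812/497307) = (-1)^2·(18453/497307); sign now +1
reciprocity: (18453/497307) = +1·(497307/18453) since 18453 mod 4 = 1, 497307 mod 4 = 3; sign now +1
(497307/18453) = (17529/18453)   [reduce mod 18453]
reciprocity: (17529/18453) = +1·(18453/17529) since 17529 mod 4 = 1, 18453 mod 4 = 1; sign now +1
(18453/17529) = (924/17529)   [reduce mod 17529]
924 = 2^2·231; (2/17529) = +1 since 17529 mod 8 = 1, so (924/17529) = (+1)^2·(231/17529); sign now +1
reciprocity: (231/17529) = +1·(17529/231) since 231 mod 4 = 3, 17529 mod 4 = 1; sign now +1
(17529/231) = (204/231)   [reduce mod 231]
204 = 2^2·51; (2/231) = +1 since 231 mod 8 = 7, so (204/231) = (+1)^2·(51/231); sign now +1
reciprocity: (51/231) = -1·(231/51) since 51 mod 4 = 3, 231 mod 4 = 3; sign now -1
(231/51) = (27/51)   [reduce mod 51]
reciprocity: (27/51) = -1·(51/27) since 27 mod 4 = 3, 51 mod 4 = 3; sign now +1
(51/27) = (24/27)   [reduce mod 27]
24 = 2^3·3; (2/27) = -1 since 27 mod 8 = 3, so (24/27) = (-1)^3·(3/27); sign now -1
reciprocity: (3/27) = -1·(27/3) since 3 mod 4 = 3, 27 mod 4 = 3; sign now +1
(27/3) = (0/3)   [reduce mod 3]
(0/3) = 0   [gcd(a, n) > 1]; final value = 0

0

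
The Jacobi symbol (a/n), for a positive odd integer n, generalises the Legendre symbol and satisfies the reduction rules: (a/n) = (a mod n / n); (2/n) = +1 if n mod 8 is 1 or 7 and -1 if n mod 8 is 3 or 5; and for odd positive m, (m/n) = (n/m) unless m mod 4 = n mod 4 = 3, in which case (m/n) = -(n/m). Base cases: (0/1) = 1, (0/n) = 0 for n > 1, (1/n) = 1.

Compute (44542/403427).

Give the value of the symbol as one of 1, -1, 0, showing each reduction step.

factor out 2^1: 44542 = 2^1·22271; with 403427 mod 8 = 3, (2/403427) = -1; sign now -1; continue with (22271/403427)
flip (22271/403427) -> (403427/22271): both odd, 22271 mod 4 = 3, 403427 mod 4 = 3, so the flip contributes -1; sign now +1
(403427/22271): 403427 mod 22271 = 2549, so (403427/22271) = (2549/22271)
flip (2549/22271) -> (22271/2549): both odd, 2549 mod 4 = 1, 22271 mod 4 = 3, so the flip contributes +1; sign now +1
(22271/2549): 22271 mod 2549 = 1879, so (22271/2549) = (1879/2549)
flip (1879/2549) -> (2549/1879): both odd, 1879 mod 4 = 3, 2549 mod 4 = 1, so the flip contributes +1; sign now +1
(2549/1879): 2549 mod 1879 = 670, so (2549/1879) = (670/1879)
factor out 2^1: 670 = 2^1·335; with 1879 mod 8 = 7, (2/1879) = +1; sign now +1; continue with (335/1879)
flip (335/1879) -> (1879/335): both odd, 335 mod 4 = 3, 1879 mod 4 = 3, so the flip contributes -1; sign now -1
(1879/335): 1879 mod 335 = 204, so (1879/335) = (204/335)
factor out 2^2: 204 = 2^2·51; with 335 mod 8 = 7, (2/335) = +1; sign now -1; continue with (51/335)
flip (51/335) -> (335/51): both odd, 51 mod 4 = 3, 335 mod 4 = 3, so the flip contributes -1; sign now +1
(335/51): 335 mod 51 = 29, so (335/51) = (29/51)
flip (29/51) -> (51/29): both odd, 29 mod 4 = 1, 51 mod 4 = 3, so the flip contributes +1; sign now +1
(51/29): 51 mod 29 = 22, so (51/29) = (22/29)
factor out 2^1: 22 = 2^1·11; with 29 mod 8 = 5, (2/29) = -1; sign now -1; continue with (11/29)
flip (11/29) -> (29/11): both odd, 11 mod 4 = 3, 29 mod 4 = 1, so the flip contributes +1; sign now -1
(29/11): 29 mod 11 = 7, so (29/11) = (7/11)
flip (7/11) -> (11/7): both odd, 7 mod 4 = 3, 11 mod 4 = 3, so the flip contributes -1; sign now +1
(11/7): 11 mod 7 = 4, so (11/7) = (4/7)
factor out 2^2: 4 = 2^2·1; with 7 mod 8 = 7, (2/7) = +1; sign now +1; continue with (1/7)
reached (1/7) = 1, so the symbol is +1

1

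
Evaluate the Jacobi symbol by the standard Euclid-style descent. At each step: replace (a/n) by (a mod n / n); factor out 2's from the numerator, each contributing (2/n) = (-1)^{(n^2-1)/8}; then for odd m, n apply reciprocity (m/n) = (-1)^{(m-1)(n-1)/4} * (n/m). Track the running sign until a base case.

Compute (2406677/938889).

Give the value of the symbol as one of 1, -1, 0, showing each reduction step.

(2406677/938889): 2406677 mod 938889 = 528899, so (2406677/938889) = (528899/938889)
flip (528899/938889) -> (938889/528899): both odd, 528899 mod 4 = 3, 938889 mod 4 = 1, so the flip contributes +1; sign now +1
(938889/528899): 938889 mod 528899 = 409990, so (938889/528899) = (409990/528899)
factor out 2^1: 409990 = 2^1·204995; with 528899 mod 8 = 3, (2/528899) = -1; sign now -1; continue with (204995/528899)
flip (204995/528899) -> (528899/204995): both odd, 204995 mod 4 = 3, 528899 mod 4 = 3, so the flip contributes -1; sign now +1
(528899/204995): 528899 mod 204995 = 118909, so (528899/204995) = (118909/204995)
flip (118909/204995) -> (204995/118909): both odd, 118909 mod 4 = 1, 204995 mod 4 = 3, so the flip contributes +1; sign now +1
(204995/118909): 204995 mod 118909 = 86086, so (204995/118909) = (86086/118909)
factor out 2^1: 86086 = 2^1·43043; with 118909 mod 8 = 5, (2/118909) = -1; sign now -1; continue with (43043/118909)
flip (43043/118909) -> (118909/43043): both odd, 43043 mod 4 = 3, 118909 mod 4 = 1, so the flip contributes +1; sign now -1
(118909/43043): 118909 mod 43043 = 32823, so (118909/43043) = (32823/43043)
flip (32823/43043) -> (43043/32823): both odd, 32823 mod 4 = 3, 43043 mod 4 = 3, so the flip contributes -1; sign now +1
(43043/32823): 43043 mod 32823 = 10220, so (43043/32823) = (10220/32823)
factor out 2^2: 10220 = 2^2·2555; with 32823 mod 8 = 7, (2/32823) = +1; sign now +1; continue with (2555/32823)
flip (2555/32823) -> (32823/2555): both odd, 2555 mod 4 = 3, 32823 mod 4 = 3, so the flip contributes -1; sign now -1
(32823/2555): 32823 mod 2555 = 2163, so (32823/2555) = (2163/2555)
flip (2163/2555) -> (2555/2163): both odd, 2163 mod 4 = 3, 2555 mod 4 = 3, so the flip contributes -1; sign now +1
(2555/2163): 2555 mod 2163 = 392, so (2555/2163) = (392/2163)
factor out 2^3: 392 = 2^3·49; with 2163 mod 8 = 3, (2/2163) = -1; sign now -1; continue with (49/2163)
flip (49/2163) -> (2163/49): both odd, 49 mod 4 = 1, 2163 mod 4 = 3, so the flip contributes +1; sign now -1
(2163/49): 2163 mod 49 = 7, so (2163/49) = (7/49)
flip (7/49) -> (49/7): both odd, 7 mod 4 = 3, 49 mod 4 = 1, so the flip contributes +1; sign now -1
(49/7): 49 mod 7 = 0, so (49/7) = (0/7)
reached (0/7); gcd(a, n) > 1, so (0/7) = 0 and the symbol is 0

0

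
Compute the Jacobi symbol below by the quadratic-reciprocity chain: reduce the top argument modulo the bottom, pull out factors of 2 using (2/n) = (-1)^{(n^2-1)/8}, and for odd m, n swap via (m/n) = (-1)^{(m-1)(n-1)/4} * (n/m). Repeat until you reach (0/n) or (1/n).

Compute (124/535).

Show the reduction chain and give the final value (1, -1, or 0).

factor out 2^2: 124 = 2^2·31; with 535 mod 8 = 7, (2/535) = +1; sign now +1; continue with (31/535)
flip (31/535) -> (535/31): both odd, 31 mod 4 = 3, 535 mod 4 = 3, so the flip contributes -1; sign now -1
(535/31): 535 mod 31 = 8, so (535/31) = (8/31)
factor out 2^3: 8 = 2^3·1; with 31 mod 8 = 7, (2/31) = +1; sign now -1; continue with (1/31)
reached (1/31) = 1, so the symbol is -1

-1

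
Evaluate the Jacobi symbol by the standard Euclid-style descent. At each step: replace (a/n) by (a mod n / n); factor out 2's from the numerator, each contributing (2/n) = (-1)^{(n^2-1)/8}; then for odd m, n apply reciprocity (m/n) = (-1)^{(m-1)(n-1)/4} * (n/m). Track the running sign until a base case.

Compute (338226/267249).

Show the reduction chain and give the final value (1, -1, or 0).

(338226/267249) = (70977/267249)   [reduce mod 267249]
reciprocity: (70977/267249) = +1·(267249/70977) since 70977 mod 4 = 1, 267249 mod 4 = 1; sign now +1
(267249/70977) = (54318/70977)   [reduce mod 70977]
54318 = 2^1·27159; (2/70977) = +1 since 70977 mod 8 = 1, so (54318/70977) = (+1)^1·(27159/70977); sign now +1
reciprocity: (27159/70977) = +1·(70977/27159) since 27159 mod 4 = 3, 70977 mod 4 = 1; sign now +1
(70977/27159) = (16659/27159)   [reduce mod 27159]
reciprocity: (16659/27159) = -1·(27159/16659) since 16659 mod 4 = 3, 27159 mod 4 = 3; sign now -1
(27159/16659) = (10500/16659)   [reduce mod 16659]
10500 = 2^2·2625; (2/16659) = -1 since 16659 mod 8 = 3, so (10500/16659) = (-1)^2·(2625/16659); sign now -1
reciprocity: (2625/16659) = +1·(16659/2625) since 2625 mod 4 = 1, 16659 mod 4 = 3; sign now -1
(16659/2625) = (909/2625)   [reduce mod 2625]
reciprocity: (909/2625) = +1·(2625/909) since 909 mod 4 = 1, 2625 mod 4 = 1; sign now -1
(2625/909) = (807/909)   [reduce mod 909]
reciprocity: (807/909) = +1·(909/807) since 807 mod 4 = 3, 909 mod 4 = 1; sign now -1
(909/807) = (102/807)   [reduce mod 807]
102 = 2^1·51; (2/807) = +1 since 807 mod 8 = 7, so (102/807) = (+1)^1·(51/807); sign now -1
reciprocity: (51/807) = -1·(807/51) since 51 mod 4 = 3, 807 mod 4 = 3; sign now +1
(807/51) = (42/51)   [reduce mod 51]
42 = 2^1·21; (2/51) = -1 since 51 mod 8 = 3, so (42/51) = (-1)^1·(21/51); sign now -1
reciprocity: (21/51) = +1·(51/21) since 21 mod 4 = 1, 51 mod 4 = 3; sign now -1
(51/21) = (9/21)   [reduce mod 21]
reciprocity: (9/21) = +1·(21/9) since 9 mod 4 = 1, 21 mod 4 = 1; sign now -1
(21/9) = (3/9)   [reduce mod 9]
reciprocity: (3/9) = +1·(9/3) since 3 mod 4 = 3, 9 mod 4 = 1; sign now -1
(9/3) = (0/3)   [reduce mod 3]
(0/3) = 0   [gcd(a, n) > 1]; final value = 0

0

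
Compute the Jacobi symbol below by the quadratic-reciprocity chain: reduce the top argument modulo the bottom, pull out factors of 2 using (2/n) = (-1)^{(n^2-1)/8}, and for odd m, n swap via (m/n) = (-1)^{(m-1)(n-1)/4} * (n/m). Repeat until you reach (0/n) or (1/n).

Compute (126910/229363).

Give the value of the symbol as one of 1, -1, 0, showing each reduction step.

0

126910 = 2^1·63455; (2/229363) = -1 since 229363 mod 8 = 3, so (126910/229363) = (-1)^1·(63455/229363); sign now -1
reciprocity: (63455/229363) = -1·(229363/63455) since 63455 mod 4 = 3, 229363 mod 4 = 3; sign now +1
(229363/63455) = (38998/63455)   [reduce mod 63455]
38998 = 2^1·19499; (2/63455) = +1 since 63455 mod 8 = 7, so (38998/63455) = (+1)^1·(19499/63455); sign now +1
reciprocity: (19499/63455) = -1·(63455/19499) since 19499 mod 4 = 3, 63455 mod 4 = 3; sign now -1
(63455/19499) = (4958/19499)   [reduce mod 19499]
4958 = 2^1·2479; (2/19499) = -1 since 19499 mod 8 = 3, so (4958/19499) = (-1)^1·(2479/19499); sign now +1
reciprocity: (2479/19499) = -1·(19499/2479) since 2479 mod 4 = 3, 19499 mod 4 = 3; sign now -1
(19499/2479) = (2146/2479)   [reduce mod 2479]
2146 = 2^1·1073; (2/2479) = +1 since 2479 mod 8 = 7, so (2146/2479) = (+1)^1·(1073/2479); sign now -1
reciprocity: (1073/2479) = +1·(2479/1073) since 1073 mod 4 = 1, 2479 mod 4 = 3; sign now -1
(2479/1073) = (333/1073)   [reduce mod 1073]
reciprocity: (333/1073) = +1·(1073/333) since 333 mod 4 = 1, 1073 mod 4 = 1; sign now -1
(1073/333) = (74/333)   [reduce mod 333]
74 = 2^1·37; (2/333) = -1 since 333 mod 8 = 5, so (74/333) = (-1)^1·(37/333); sign now +1
reciprocity: (37/333) = +1·(333/37) since 37 mod 4 = 1, 333 mod 4 = 1; sign now +1
(333/37) = (0/37)   [reduce mod 37]
(0/37) = 0   [gcd(a, n) > 1]; final value = 0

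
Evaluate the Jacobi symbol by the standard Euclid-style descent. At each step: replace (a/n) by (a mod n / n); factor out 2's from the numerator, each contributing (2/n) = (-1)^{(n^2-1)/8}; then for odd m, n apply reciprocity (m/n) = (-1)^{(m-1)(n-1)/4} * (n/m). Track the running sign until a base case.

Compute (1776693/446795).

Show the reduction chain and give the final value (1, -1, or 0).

(1776693/446795): 1776693 mod 446795 = 436308, so (1776693/446795) = (436308/446795)
factor out 2^2: 436308 = 2^2·109077; with 446795 mod 8 = 3, (2/446795) = -1; sign now +1; continue with (109077/446795)
flip (109077/446795) -> (446795/109077): both odd, 109077 mod 4 = 1, 446795 mod 4 = 3, so the flip contributes +1; sign now +1
(446795/109077): 446795 mod 109077 = 10487, so (446795/109077) = (10487/109077)
flip (10487/109077) -> (109077/10487): both odd, 10487 mod 4 = 3, 109077 mod 4 = 1, so the flip contributes +1; sign now +1
(109077/10487): 109077 mod 10487 = 4207, so (109077/10487) = (4207/10487)
flip (4207/10487) -> (10487/4207): both odd, 4207 mod 4 = 3, 10487 mod 4 = 3, so the flip contributes -1; sign now -1
(10487/4207): 10487 mod 4207 = 2073, so (10487/4207) = (2073/4207)
flip (2073/4207) -> (4207/2073): both odd, 2073 mod 4 = 1, 4207 mod 4 = 3, so the flip contributes +1; sign now -1
(4207/2073): 4207 mod 2073 = 61, so (4207/2073) = (61/2073)
flip (61/2073) -> (2073/61): both odd, 61 mod 4 = 1, 2073 mod 4 = 1, so the flip contributes +1; sign now -1
(2073/61): 2073 mod 61 = 60, so (2073/61) = (60/61)
factor out 2^2: 60 = 2^2·15; with 61 mod 8 = 5, (2/61) = -1; sign now -1; continue with (15/61)
flip (15/61) -> (61/15): both odd, 15 mod 4 = 3, 61 mod 4 = 1, so the flip contributes +1; sign now -1
(61/15): 61 mod 15 = 1, so (61/15) = (1/15)
reached (1/15) = 1, so the symbol is -1

-1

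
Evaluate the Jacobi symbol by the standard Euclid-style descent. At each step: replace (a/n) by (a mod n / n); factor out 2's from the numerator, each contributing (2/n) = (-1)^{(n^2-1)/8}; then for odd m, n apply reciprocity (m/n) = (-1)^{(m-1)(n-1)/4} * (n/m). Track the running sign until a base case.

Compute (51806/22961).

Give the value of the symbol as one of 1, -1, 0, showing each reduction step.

(51806/22961) = (5884/22961)   [reduce mod 22961]
5884 = 2^2·1471; (2/22961) = +1 since 22961 mod 8 = 1, so (5884/22961) = (+1)^2·(1471/22961); sign now +1
reciprocity: (1471/22961) = +1·(22961/1471) since 1471 mod 4 = 3, 22961 mod 4 = 1; sign now +1
(22961/1471) = (896/1471)   [reduce mod 1471]
896 = 2^7·7; (2/1471) = +1 since 1471 mod 8 = 7, so (896/1471) = (+1)^7·(7/1471); sign now +1
reciprocity: (7/1471) = -1·(1471/7) since 7 mod 4 = 3, 1471 mod 4 = 3; sign now -1
(1471/7) = (1/7)   [reduce mod 7]
(1/7) = 1; final value = sign = -1

-1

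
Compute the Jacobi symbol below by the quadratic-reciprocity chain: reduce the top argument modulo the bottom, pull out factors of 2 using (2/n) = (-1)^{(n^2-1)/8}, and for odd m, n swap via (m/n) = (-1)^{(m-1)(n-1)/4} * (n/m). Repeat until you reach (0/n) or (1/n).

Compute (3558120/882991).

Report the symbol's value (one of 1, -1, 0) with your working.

1

(3558120/882991) = (26156/882991)   [reduce mod 882991]
26156 = 2^2·6539; (2/882991) = +1 since 882991 mod 8 = 7, so (26156/882991) = (+1)^2·(6539/882991); sign now +1
reciprocity: (6539/882991) = -1·(882991/6539) since 6539 mod 4 = 3, 882991 mod 4 = 3; sign now -1
(882991/6539) = (226/6539)   [reduce mod 6539]
226 = 2^1·113; (2/6539) = -1 since 6539 mod 8 = 3, so (226/6539) = (-1)^1·(113/6539); sign now +1
reciprocity: (113/6539) = +1·(6539/113) since 113 mod 4 = 1, 6539 mod 4 = 3; sign now +1
(6539/113) = (98/113)   [reduce mod 113]
98 = 2^1·49; (2/113) = +1 since 113 mod 8 = 1, so (98/113) = (+1)^1·(49/113); sign now +1
reciprocity: (49/113) = +1·(113/49) since 49 mod 4 = 1, 113 mod 4 = 1; sign now +1
(113/49) = (15/49)   [reduce mod 49]
reciprocity: (15/49) = +1·(49/15) since 15 mod 4 = 3, 49 mod 4 = 1; sign now +1
(49/15) = (4/15)   [reduce mod 15]
4 = 2^2·1; (2/15) = +1 since 15 mod 8 = 7, so (4/15) = (+1)^2·(1/15); sign now +1
(1/15) = 1; final value = sign = +1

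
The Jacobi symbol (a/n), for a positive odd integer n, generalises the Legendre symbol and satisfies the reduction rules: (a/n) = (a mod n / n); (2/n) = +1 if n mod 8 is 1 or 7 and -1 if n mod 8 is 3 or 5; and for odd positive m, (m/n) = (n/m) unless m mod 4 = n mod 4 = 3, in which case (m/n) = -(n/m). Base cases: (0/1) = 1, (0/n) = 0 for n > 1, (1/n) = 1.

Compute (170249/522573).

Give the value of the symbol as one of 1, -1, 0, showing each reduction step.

-1

flip (170249/522573) -> (522573/170249): both odd, 170249 mod 4 = 1, 522573 mod 4 = 1, so the flip contributes +1; sign now +1
(522573/170249): 522573 mod 170249 = 11826, so (522573/170249) = (11826/170249)
factor out 2^1: 11826 = 2^1·5913; with 170249 mod 8 = 1, (2/170249) = +1; sign now +1; continue with (5913/170249)
flip (5913/170249) -> (170249/5913): both odd, 5913 mod 4 = 1, 170249 mod 4 = 1, so the flip contributes +1; sign now +1
(170249/5913): 170249 mod 5913 = 4685, so (170249/5913) = (4685/5913)
flip (4685/5913) -> (5913/4685): both odd, 4685 mod 4 = 1, 5913 mod 4 = 1, so the flip contributes +1; sign now +1
(5913/4685): 5913 mod 4685 = 1228, so (5913/4685) = (1228/4685)
factor out 2^2: 1228 = 2^2·307; with 4685 mod 8 = 5, (2/4685) = -1; sign now +1; continue with (307/4685)
flip (307/4685) -> (4685/307): both odd, 307 mod 4 = 3, 4685 mod 4 = 1, so the flip contributes +1; sign now +1
(4685/307): 4685 mod 307 = 80, so (4685/307) = (80/307)
factor out 2^4: 80 = 2^4·5; with 307 mod 8 = 3, (2/307) = -1; sign now +1; continue with (5/307)
flip (5/307) -> (307/5): both odd, 5 mod 4 = 1, 307 mod 4 = 3, so the flip contributes +1; sign now +1
(307/5): 307 mod 5 = 2, so (307/5) = (2/5)
factor out 2^1: 2 = 2^1·1; with 5 mod 8 = 5, (2/5) = -1; sign now -1; continue with (1/5)
reached (1/5) = 1, so the symbol is -1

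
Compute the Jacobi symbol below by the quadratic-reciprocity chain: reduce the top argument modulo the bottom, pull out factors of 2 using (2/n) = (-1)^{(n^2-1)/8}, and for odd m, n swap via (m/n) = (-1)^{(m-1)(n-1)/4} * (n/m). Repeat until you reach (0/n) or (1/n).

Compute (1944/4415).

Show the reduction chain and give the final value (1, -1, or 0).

1

1944 = 2^3·243; (2/4415) = +1 since 4415 mod 8 = 7, so (1944/4415) = (+1)^3·(243/4415); sign now +1
reciprocity: (243/4415) = -1·(4415/243) since 243 mod 4 = 3, 4415 mod 4 = 3; sign now -1
(4415/243) = (41/243)   [reduce mod 243]
reciprocity: (41/243) = +1·(243/41) since 41 mod 4 = 1, 243 mod 4 = 3; sign now -1
(243/41) = (38/41)   [reduce mod 41]
38 = 2^1·19; (2/41) = +1 since 41 mod 8 = 1, so (38/41) = (+1)^1·(19/41); sign now -1
reciprocity: (19/41) = +1·(41/19) since 19 mod 4 = 3, 41 mod 4 = 1; sign now -1
(41/19) = (3/19)   [reduce mod 19]
reciprocity: (3/19) = -1·(19/3) since 3 mod 4 = 3, 19 mod 4 = 3; sign now +1
(19/3) = (1/3)   [reduce mod 3]
(1/3) = 1; final value = sign = +1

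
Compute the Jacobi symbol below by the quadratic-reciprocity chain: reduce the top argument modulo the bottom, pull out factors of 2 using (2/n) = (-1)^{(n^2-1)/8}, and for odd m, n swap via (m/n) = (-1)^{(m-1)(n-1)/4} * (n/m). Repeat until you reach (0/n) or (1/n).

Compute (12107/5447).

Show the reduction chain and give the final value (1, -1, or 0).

(12107/5447) = (1213/5447)   [reduce mod 5447]
reciprocity: (1213/5447) = +1·(5447/1213) since 1213 mod 4 = 1, 5447 mod 4 = 3; sign now +1
(5447/1213) = (595/1213)   [reduce mod 1213]
reciprocity: (595/1213) = +1·(1213/595) since 595 mod 4 = 3, 1213 mod 4 = 1; sign now +1
(1213/595) = (23/595)   [reduce mod 595]
reciprocity: (23/595) = -1·(595/23) since 23 mod 4 = 3, 595 mod 4 = 3; sign now -1
(595/23) = (20/23)   [reduce mod 23]
20 = 2^2·5; (2/23) = +1 since 23 mod 8 = 7, so (20/23) = (+1)^2·(5/23); sign now -1
reciprocity: (5/23) = +1·(23/5) since 5 mod 4 = 1, 23 mod 4 = 3; sign now -1
(23/5) = (3/5)   [reduce mod 5]
reciprocity: (3/5) = +1·(5/3) since 3 mod 4 = 3, 5 mod 4 = 1; sign now -1
(5/3) = (2/3)   [reduce mod 3]
2 = 2^1·1; (2/3) = -1 since 3 mod 8 = 3, so (2/3) = (-1)^1·(1/3); sign now +1
(1/3) = 1; final value = sign = +1

1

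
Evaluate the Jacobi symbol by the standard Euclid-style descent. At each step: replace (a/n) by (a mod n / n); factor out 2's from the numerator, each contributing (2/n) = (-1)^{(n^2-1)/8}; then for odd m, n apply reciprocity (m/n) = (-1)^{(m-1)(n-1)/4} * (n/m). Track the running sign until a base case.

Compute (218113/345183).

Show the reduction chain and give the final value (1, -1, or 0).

reciprocity: (218113/345183) = +1·(345183/218113) since 218113 mod 4 = 1, 345183 mod 4 = 3; sign now +1
(345183/218113) = (127070/218113)   [reduce mod 218113]
127070 = 2^1·63535; (2/218113) = +1 since 218113 mod 8 = 1, so (127070/218113) = (+1)^1·(63535/218113); sign now +1
reciprocity: (63535/218113) = +1·(218113/63535) since 63535 mod 4 = 3, 218113 mod 4 = 1; sign now +1
(218113/63535) = (27508/63535)   [reduce mod 63535]
27508 = 2^2·6877; (2/63535) = +1 since 63535 mod 8 = 7, so (27508/63535) = (+1)^2·(6877/63535); sign now +1
reciprocity: (6877/63535) = +1·(63535/6877) since 6877 mod 4 = 1, 63535 mod 4 = 3; sign now +1
(63535/6877) = (1642/6877)   [reduce mod 6877]
1642 = 2^1·821; (2/6877) = -1 since 6877 mod 8 = 5, so (1642/6877) = (-1)^1·(821/6877); sign now -1
reciprocity: (821/6877) = +1·(6877/821) since 821 mod 4 = 1, 6877 mod 4 = 1; sign now -1
(6877/821) = (309/821)   [reduce mod 821]
reciprocity: (309/821) = +1·(821/309) since 309 mod 4 = 1, 821 mod 4 = 1; sign now -1
(821/309) = (203/309)   [reduce mod 309]
reciprocity: (203/309) = +1·(309/203) since 203 mod 4 = 3, 309 mod 4 = 1; sign now -1
(309/203) = (106/203)   [reduce mod 203]
106 = 2^1·53; (2/203) = -1 since 203 mod 8 = 3, so (106/203) = (-1)^1·(53/203); sign now +1
reciprocity: (53/203) = +1·(203/53) since 53 mod 4 = 1, 203 mod 4 = 3; sign now +1
(203/53) = (44/53)   [reduce mod 53]
44 = 2^2·11; (2/53) = -1 since 53 mod 8 = 5, so (44/53) = (-1)^2·(11/53); sign now +1
reciprocity: (11/53) = +1·(53/11) since 11 mod 4 = 3, 53 mod 4 = 1; sign now +1
(53/11) = (9/11)   [reduce mod 11]
reciprocity: (9/11) = +1·(11/9) since 9 mod 4 = 1, 11 mod 4 = 3; sign now +1
(11/9) = (2/9)   [reduce mod 9]
2 = 2^1·1; (2/9) = +1 since 9 mod 8 = 1, so (2/9) = (+1)^1·(1/9); sign now +1
(1/9) = 1; final value = sign = +1

1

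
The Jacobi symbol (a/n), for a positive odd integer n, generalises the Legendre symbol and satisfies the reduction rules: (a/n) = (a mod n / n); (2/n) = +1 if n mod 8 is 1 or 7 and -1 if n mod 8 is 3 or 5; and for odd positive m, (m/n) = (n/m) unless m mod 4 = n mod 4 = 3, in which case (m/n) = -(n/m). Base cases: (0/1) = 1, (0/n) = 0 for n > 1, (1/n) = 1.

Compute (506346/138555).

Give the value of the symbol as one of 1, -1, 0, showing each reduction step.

(506346/138555): 506346 mod 138555 = 90681, so (506346/138555) = (90681/138555)
flip (90681/138555) -> (138555/90681): both odd, 90681 mod 4 = 1, 138555 mod 4 = 3, so the flip contributes +1; sign now +1
(138555/90681): 138555 mod 90681 = 47874, so (138555/90681) = (47874/90681)
factor out 2^1: 47874 = 2^1·23937; with 90681 mod 8 = 1, (2/90681) = +1; sign now +1; continue with (23937/90681)
flip (23937/90681) -> (90681/23937): both odd, 23937 mod 4 = 1, 90681 mod 4 = 1, so the flip contributes +1; sign now +1
(90681/23937): 90681 mod 23937 = 18870, so (90681/23937) = (18870/23937)
factor out 2^1: 18870 = 2^1·9435; with 23937 mod 8 = 1, (2/23937) = +1; sign now +1; continue with (9435/23937)
flip (9435/23937) -> (23937/9435): both odd, 9435 mod 4 = 3, 23937 mod 4 = 1, so the flip contributes +1; sign now +1
(23937/9435): 23937 mod 9435 = 5067, so (23937/9435) = (5067/9435)
flip (5067/9435) -> (9435/5067): both odd, 5067 mod 4 = 3, 9435 mod 4 = 3, so the flip contributes -1; sign now -1
(9435/5067): 9435 mod 5067 = 4368, so (9435/5067) = (4368/5067)
factor out 2^4: 4368 = 2^4·273; with 5067 mod 8 = 3, (2/5067) = -1; sign now -1; continue with (273/5067)
flip (273/5067) -> (5067/273): both odd, 273 mod 4 = 1, 5067 mod 4 = 3, so the flip contributes +1; sign now -1
(5067/273): 5067 mod 273 = 153, so (5067/273) = (153/273)
flip (153/273) -> (273/153): both odd, 153 mod 4 = 1, 273 mod 4 = 1, so the flip contributes +1; sign now -1
(273/153): 273 mod 153 = 120, so (273/153) = (120/153)
factor out 2^3: 120 = 2^3·15; with 153 mod 8 = 1, (2/153) = +1; sign now -1; continue with (15/153)
flip (15/153) -> (153/15): both odd, 15 mod 4 = 3, 153 mod 4 = 1, so the flip contributes +1; sign now -1
(153/15): 153 mod 15 = 3, so (153/15) = (3/15)
flip (3/15) -> (15/3): both odd, 3 mod 4 = 3, 15 mod 4 = 3, so the flip contributes -1; sign now +1
(15/3): 15 mod 3 = 0, so (15/3) = (0/3)
reached (0/3); gcd(a, n) > 1, so (0/3) = 0 and the symbol is 0

0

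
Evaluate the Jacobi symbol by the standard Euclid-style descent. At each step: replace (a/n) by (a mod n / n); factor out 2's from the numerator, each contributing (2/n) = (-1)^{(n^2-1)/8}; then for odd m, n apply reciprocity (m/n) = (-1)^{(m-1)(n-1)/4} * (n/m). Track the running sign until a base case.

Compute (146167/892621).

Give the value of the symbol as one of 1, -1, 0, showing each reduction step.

reciprocity: (146167/892621) = +1·(892621/146167) since 146167 mod 4 = 3, 892621 mod 4 = 1; sign now +1
(892621/146167) = (15619/146167)   [reduce mod 146167]
reciprocity: (15619/146167) = -1·(146167/15619) since 15619 mod 4 = 3, 146167 mod 4 = 3; sign now -1
(146167/15619) = (5596/15619)   [reduce mod 15619]
5596 = 2^2·1399; (2/15619) = -1 since 15619 mod 8 = 3, so (5596/15619) = (-1)^2·(1399/15619); sign now -1
reciprocity: (1399/15619) = -1·(15619/1399) since 1399 mod 4 = 3, 15619 mod 4 = 3; sign now +1
(15619/1399) = (230/1399)   [reduce mod 1399]
230 = 2^1·115; (2/1399) = +1 since 1399 mod 8 = 7, so (230/1399) = (+1)^1·(115/1399); sign now +1
reciprocity: (115/1399) = -1·(1399/115) since 115 mod 4 = 3, 1399 mod 4 = 3; sign now -1
(1399/115) = (19/115)   [reduce mod 115]
reciprocity: (19/115) = -1·(115/19) since 19 mod 4 = 3, 115 mod 4 = 3; sign now +1
(115/19) = (1/19)   [reduce mod 19]
(1/19) = 1; final value = sign = +1

1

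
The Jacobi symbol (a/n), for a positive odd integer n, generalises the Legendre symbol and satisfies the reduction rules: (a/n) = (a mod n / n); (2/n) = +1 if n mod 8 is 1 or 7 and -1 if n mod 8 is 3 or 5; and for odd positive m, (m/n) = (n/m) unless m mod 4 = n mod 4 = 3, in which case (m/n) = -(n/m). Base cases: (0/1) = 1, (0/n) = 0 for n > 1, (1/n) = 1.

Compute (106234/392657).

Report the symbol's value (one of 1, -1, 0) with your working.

-1

106234 = 2^1·53117; (2/392657) = +1 since 392657 mod 8 = 1, so (106234/392657) = (+1)^1·(53117/392657); sign now +1
reciprocity: (53117/392657) = +1·(392657/53117) since 53117 mod 4 = 1, 392657 mod 4 = 1; sign now +1
(392657/53117) = (20838/53117)   [reduce mod 53117]
20838 = 2^1·10419; (2/53117) = -1 since 53117 mod 8 = 5, so (20838/53117) = (-1)^1·(10419/53117); sign now -1
reciprocity: (10419/53117) = +1·(53117/10419) since 10419 mod 4 = 3, 53117 mod 4 = 1; sign now -1
(53117/10419) = (1022/10419)   [reduce mod 10419]
1022 = 2^1·511; (2/10419) = -1 since 10419 mod 8 = 3, so (1022/10419) = (-1)^1·(511/10419); sign now +1
reciprocity: (511/10419) = -1·(10419/511) since 511 mod 4 = 3, 10419 mod 4 = 3; sign now -1
(10419/511) = (199/511)   [reduce mod 511]
reciprocity: (199/511) = -1·(511/199) since 199 mod 4 = 3, 511 mod 4 = 3; sign now +1
(511/199) = (113/199)   [reduce mod 199]
reciprocity: (113/199) = +1·(199/113) since 113 mod 4 = 1, 199 mod 4 = 3; sign now +1
(199/113) = (86/113)   [reduce mod 113]
86 = 2^1·43; (2/113) = +1 since 113 mod 8 = 1, so (86/113) = (+1)^1·(43/113); sign now +1
reciprocity: (43/113) = +1·(113/43) since 43 mod 4 = 3, 113 mod 4 = 1; sign now +1
(113/43) = (27/43)   [reduce mod 43]
reciprocity: (27/43) = -1·(43/27) since 27 mod 4 = 3, 43 mod 4 = 3; sign now -1
(43/27) = (16/27)   [reduce mod 27]
16 = 2^4·1; (2/27) = -1 since 27 mod 8 = 3, so (16/27) = (-1)^4·(1/27); sign now -1
(1/27) = 1; final value = sign = -1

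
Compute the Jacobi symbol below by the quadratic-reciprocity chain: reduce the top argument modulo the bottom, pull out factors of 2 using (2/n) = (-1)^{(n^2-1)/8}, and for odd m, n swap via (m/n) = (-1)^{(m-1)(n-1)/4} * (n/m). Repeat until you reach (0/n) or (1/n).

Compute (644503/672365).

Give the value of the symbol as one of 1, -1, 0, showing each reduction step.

-1

reciprocity: (644503/672365) = +1·(672365/644503) since 644503 mod 4 = 3, 672365 mod 4 = 1; sign now +1
(672365/644503) = (27862/644503)   [reduce mod 644503]
27862 = 2^1·13931; (2/644503) = +1 since 644503 mod 8 = 7, so (27862/644503) = (+1)^1·(13931/644503); sign now +1
reciprocity: (13931/644503) = -1·(644503/13931) since 13931 mod 4 = 3, 644503 mod 4 = 3; sign now -1
(644503/13931) = (3677/13931)   [reduce mod 13931]
reciprocity: (3677/13931) = +1·(13931/3677) since 3677 mod 4 = 1, 13931 mod 4 = 3; sign now -1
(13931/3677) = (2900/3677)   [reduce mod 3677]
2900 = 2^2·725; (2/3677) = -1 since 3677 mod 8 = 5, so (2900/3677) = (-1)^2·(725/3677); sign now -1
reciprocity: (725/3677) = +1·(3677/725) since 725 mod 4 = 1, 3677 mod 4 = 1; sign now -1
(3677/725) = (52/725)   [reduce mod 725]
52 = 2^2·13; (2/725) = -1 since 725 mod 8 = 5, so (52/725) = (-1)^2·(13/725); sign now -1
reciprocity: (13/725) = +1·(725/13) since 13 mod 4 = 1, 725 mod 4 = 1; sign now -1
(725/13) = (10/13)   [reduce mod 13]
10 = 2^1·5; (2/13) = -1 since 13 mod 8 = 5, so (10/13) = (-1)^1·(5/13); sign now +1
reciprocity: (5/13) = +1·(13/5) since 5 mod 4 = 1, 13 mod 4 = 1; sign now +1
(13/5) = (3/5)   [reduce mod 5]
reciprocity: (3/5) = +1·(5/3) since 3 mod 4 = 3, 5 mod 4 = 1; sign now +1
(5/3) = (2/3)   [reduce mod 3]
2 = 2^1·1; (2/3) = -1 since 3 mod 8 = 3, so (2/3) = (-1)^1·(1/3); sign now -1
(1/3) = 1; final value = sign = -1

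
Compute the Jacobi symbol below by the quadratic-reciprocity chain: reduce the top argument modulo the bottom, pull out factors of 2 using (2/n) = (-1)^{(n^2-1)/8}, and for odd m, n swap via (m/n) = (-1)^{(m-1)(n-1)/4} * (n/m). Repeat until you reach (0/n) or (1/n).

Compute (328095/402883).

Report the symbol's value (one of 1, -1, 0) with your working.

-1

flip (328095/402883) -> (402883/328095): both odd, 328095 mod 4 = 3, 402883 mod 4 = 3, so the flip contributes -1; sign now -1
(402883/328095): 402883 mod 328095 = 74788, so (402883/328095) = (74788/328095)
factor out 2^2: 74788 = 2^2·18697; with 328095 mod 8 = 7, (2/328095) = +1; sign now -1; continue with (18697/328095)
flip (18697/328095) -> (328095/18697): both odd, 18697 mod 4 = 1, 328095 mod 4 = 3, so the flip contributes +1; sign now -1
(328095/18697): 328095 mod 18697 = 10246, so (328095/18697) = (10246/18697)
factor out 2^1: 10246 = 2^1·5123; with 18697 mod 8 = 1, (2/18697) = +1; sign now -1; continue with (5123/18697)
flip (5123/18697) -> (18697/5123): both odd, 5123 mod 4 = 3, 18697 mod 4 = 1, so the flip contributes +1; sign now -1
(18697/5123): 18697 mod 5123 = 3328, so (18697/5123) = (3328/5123)
factor out 2^8: 3328 = 2^8·13; with 5123 mod 8 = 3, (2/5123) = -1; sign now -1; continue with (13/5123)
flip (13/5123) -> (5123/13): both odd, 13 mod 4 = 1, 5123 mod 4 = 3, so the flip contributes +1; sign now -1
(5123/13): 5123 mod 13 = 1, so (5123/13) = (1/13)
reached (1/13) = 1, so the symbol is -1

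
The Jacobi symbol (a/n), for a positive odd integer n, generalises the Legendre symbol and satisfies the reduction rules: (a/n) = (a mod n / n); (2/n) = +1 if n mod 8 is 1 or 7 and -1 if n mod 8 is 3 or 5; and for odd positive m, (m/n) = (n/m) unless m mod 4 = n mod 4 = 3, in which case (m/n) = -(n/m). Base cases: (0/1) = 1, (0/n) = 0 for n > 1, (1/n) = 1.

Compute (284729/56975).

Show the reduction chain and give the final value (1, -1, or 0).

-1

(284729/56975) = (56829/56975)   [reduce mod 56975]
reciprocity: (56829/56975) = +1·(56975/56829) since 56829 mod 4 = 1, 56975 mod 4 = 3; sign now +1
(56975/56829) = (146/56829)   [reduce mod 56829]
146 = 2^1·73; (2/56829) = -1 since 56829 mod 8 = 5, so (146/56829) = (-1)^1·(73/56829); sign now -1
reciprocity: (73/56829) = +1·(56829/73) since 73 mod 4 = 1, 56829 mod 4 = 1; sign now -1
(56829/73) = (35/73)   [reduce mod 73]
reciprocity: (35/73) = +1·(73/35) since 35 mod 4 = 3, 73 mod 4 = 1; sign now -1
(73/35) = (3/35)   [reduce mod 35]
reciprocity: (3/35) = -1·(35/3) since 3 mod 4 = 3, 35 mod 4 = 3; sign now +1
(35/3) = (2/3)   [reduce mod 3]
2 = 2^1·1; (2/3) = -1 since 3 mod 8 = 3, so (2/3) = (-1)^1·(1/3); sign now -1
(1/3) = 1; final value = sign = -1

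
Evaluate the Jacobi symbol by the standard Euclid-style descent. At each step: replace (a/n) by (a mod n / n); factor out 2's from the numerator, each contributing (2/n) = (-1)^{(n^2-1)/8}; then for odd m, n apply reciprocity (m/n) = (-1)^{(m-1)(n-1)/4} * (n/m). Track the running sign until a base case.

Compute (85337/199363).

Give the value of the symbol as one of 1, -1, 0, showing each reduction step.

0

flip (85337/199363) -> (199363/85337): both odd, 85337 mod 4 = 1, 199363 mod 4 = 3, so the flip contributes +1; sign now +1
(199363/85337): 199363 mod 85337 = 28689, so (199363/85337) = (28689/85337)
flip (28689/85337) -> (85337/28689): both odd, 28689 mod 4 = 1, 85337 mod 4 = 1, so the flip contributes +1; sign now +1
(85337/28689): 85337 mod 28689 = 27959, so (85337/28689) = (27959/28689)
flip (27959/28689) -> (28689/27959): both odd, 27959 mod 4 = 3, 28689 mod 4 = 1, so the flip contributes +1; sign now +1
(28689/27959): 28689 mod 27959 = 730, so (28689/27959) = (730/27959)
factor out 2^1: 730 = 2^1·365; with 27959 mod 8 = 7, (2/27959) = +1; sign now +1; continue with (365/27959)
flip (365/27959) -> (27959/365): both odd, 365 mod 4 = 1, 27959 mod 4 = 3, so the flip contributes +1; sign now +1
(27959/365): 27959 mod 365 = 219, so (27959/365) = (219/365)
flip (219/365) -> (365/219): both odd, 219 mod 4 = 3, 365 mod 4 = 1, so the flip contributes +1; sign now +1
(365/219): 365 mod 219 = 146, so (365/219) = (146/219)
factor out 2^1: 146 = 2^1·73; with 219 mod 8 = 3, (2/219) = -1; sign now -1; continue with (73/219)
flip (73/219) -> (219/73): both odd, 73 mod 4 = 1, 219 mod 4 = 3, so the flip contributes +1; sign now -1
(219/73): 219 mod 73 = 0, so (219/73) = (0/73)
reached (0/73); gcd(a, n) > 1, so (0/73) = 0 and the symbol is 0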